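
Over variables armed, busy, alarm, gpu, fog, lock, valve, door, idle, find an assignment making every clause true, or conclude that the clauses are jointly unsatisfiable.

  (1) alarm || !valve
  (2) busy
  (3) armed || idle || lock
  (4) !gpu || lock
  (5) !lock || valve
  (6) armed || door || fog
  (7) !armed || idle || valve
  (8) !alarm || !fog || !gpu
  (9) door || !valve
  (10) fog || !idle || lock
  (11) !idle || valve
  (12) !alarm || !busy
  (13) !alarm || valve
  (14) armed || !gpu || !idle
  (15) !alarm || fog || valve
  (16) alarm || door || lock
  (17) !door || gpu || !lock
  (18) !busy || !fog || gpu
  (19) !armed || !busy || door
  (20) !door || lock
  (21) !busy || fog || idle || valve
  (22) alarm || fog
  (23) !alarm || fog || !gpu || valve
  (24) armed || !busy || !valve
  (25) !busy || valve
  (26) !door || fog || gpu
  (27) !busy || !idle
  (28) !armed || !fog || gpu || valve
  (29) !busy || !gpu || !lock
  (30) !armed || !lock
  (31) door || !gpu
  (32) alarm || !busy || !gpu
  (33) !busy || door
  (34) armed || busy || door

No satisfying assignment exists.

Case busy = True:
  (!alarm || !busy) forces alarm = False.
  (alarm || !valve) forces valve = False.
  Clause (!busy || valve) is falsified — contradiction.
Case busy = False:
  Clause (busy) is falsified — contradiction.
Both cases fail, so the formula is unsatisfiable.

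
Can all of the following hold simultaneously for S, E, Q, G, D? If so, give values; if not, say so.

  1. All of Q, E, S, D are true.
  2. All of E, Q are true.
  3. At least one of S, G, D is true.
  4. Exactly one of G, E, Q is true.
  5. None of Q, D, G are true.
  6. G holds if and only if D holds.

No satisfying assignment exists.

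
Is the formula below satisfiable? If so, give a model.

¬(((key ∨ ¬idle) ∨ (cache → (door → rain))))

idle=T; door=T; rain=F; cache=T; key=F

  ¬(((key ∨ ¬idle) ∨ (cache → (door → rain)))) = True
    (key ∨ ¬idle) ∨ (cache → (door → rain)) = False
      key ∨ ¬idle = False
        ¬idle = False
      cache → (door → rain) = False
        door → rain = False
The formula evaluates to True.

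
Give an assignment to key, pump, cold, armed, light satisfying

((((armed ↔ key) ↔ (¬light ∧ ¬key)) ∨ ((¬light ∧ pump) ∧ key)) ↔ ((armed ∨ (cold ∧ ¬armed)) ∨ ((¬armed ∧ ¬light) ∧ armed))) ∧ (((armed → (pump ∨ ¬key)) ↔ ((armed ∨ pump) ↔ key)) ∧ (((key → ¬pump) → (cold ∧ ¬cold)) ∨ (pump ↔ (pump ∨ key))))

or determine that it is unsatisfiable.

key: False, pump: False, cold: False, armed: False, light: True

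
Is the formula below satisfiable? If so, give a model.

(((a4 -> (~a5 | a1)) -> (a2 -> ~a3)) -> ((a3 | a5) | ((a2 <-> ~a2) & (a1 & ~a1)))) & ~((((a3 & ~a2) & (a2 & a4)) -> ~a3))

The conjunct ~((((a3 & ~a2) & (a2 & a4)) -> ~a3)) is unsatisfiable on its own:
  a2=F, a3=F, a4=F: evaluates to False.
  a2=F, a3=F, a4=T: evaluates to False.
  a2=F, a3=T, a4=F: evaluates to False.
  a2=F, a3=T, a4=T: evaluates to False.
  a2=T, a3=F, a4=F: evaluates to False.
  a2=T, a3=F, a4=T: evaluates to False.
  a2=T, a3=T, a4=F: evaluates to False.
  a2=T, a3=T, a4=T: evaluates to False.
So the whole conjunction is unsatisfiable.

UNSATISFIABLE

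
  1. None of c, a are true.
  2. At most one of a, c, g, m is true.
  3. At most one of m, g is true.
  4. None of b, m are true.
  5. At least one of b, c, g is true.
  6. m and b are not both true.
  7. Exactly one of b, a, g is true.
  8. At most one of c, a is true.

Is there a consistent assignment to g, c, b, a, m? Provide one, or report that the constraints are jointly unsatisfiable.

g=T, c=F, b=F, a=F, m=F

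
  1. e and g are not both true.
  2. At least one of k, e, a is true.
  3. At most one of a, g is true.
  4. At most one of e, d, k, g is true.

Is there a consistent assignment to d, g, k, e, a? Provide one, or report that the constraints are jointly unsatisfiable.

d: False, g: False, k: False, e: True, a: True

  (1) e=T, g=F — not both ✓
  (2) {k, e, a}: 2 true — at least one ✓
  (3) {a, g}: 1 true — at most one ✓
  (4) {e, d, k, g}: 1 true — at most one ✓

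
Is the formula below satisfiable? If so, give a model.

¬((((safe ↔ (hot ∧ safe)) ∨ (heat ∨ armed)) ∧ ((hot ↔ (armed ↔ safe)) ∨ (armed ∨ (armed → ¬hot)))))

safe=T; heat=F; hot=F; armed=F

  ¬((((safe ↔ (hot ∧ safe)) ∨ (heat ∨ armed)) ∧ ((hot ↔ (armed ↔ safe)) ∨ (armed ∨ (armed → ¬hot))))) = True
    ((safe ↔ (hot ∧ safe)) ∨ (heat ∨ armed)) ∧ ((hot ↔ (armed ↔ safe)) ∨ (armed ∨ (armed → ¬hot))) = False
      (safe ↔ (hot ∧ safe)) ∨ (heat ∨ armed) = False
        safe ↔ (hot ∧ safe) = False
          hot ∧ safe = False
        heat ∨ armed = False
      (hot ↔ (armed ↔ safe)) ∨ (armed ∨ (armed → ¬hot)) = True
        hot ↔ (armed ↔ safe) = True
          armed ↔ safe = False
        armed ∨ (armed → ¬hot) = True
          armed → ¬hot = True
            ¬hot = True
The formula evaluates to True.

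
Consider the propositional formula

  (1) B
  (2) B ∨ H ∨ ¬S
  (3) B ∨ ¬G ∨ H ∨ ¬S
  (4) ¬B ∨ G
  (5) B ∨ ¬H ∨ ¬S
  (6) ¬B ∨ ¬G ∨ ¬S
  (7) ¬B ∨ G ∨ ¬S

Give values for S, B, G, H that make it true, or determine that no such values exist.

S: False, B: True, G: True, H: True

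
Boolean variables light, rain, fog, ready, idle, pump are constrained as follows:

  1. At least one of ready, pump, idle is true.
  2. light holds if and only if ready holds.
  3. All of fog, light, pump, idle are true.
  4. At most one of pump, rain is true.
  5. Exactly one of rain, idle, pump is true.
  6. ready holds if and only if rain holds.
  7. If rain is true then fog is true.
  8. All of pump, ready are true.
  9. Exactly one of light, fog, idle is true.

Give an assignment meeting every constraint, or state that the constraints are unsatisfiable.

Case idle = True:
  (3) forces fog = True.
  Constraint (9) is violated (fog=T, idle=T) — contradiction.
Case idle = False:
  Constraint (3) is violated (idle=F) — contradiction.
Both cases fail — unsatisfiable.

Unsatisfiable — no assignment works.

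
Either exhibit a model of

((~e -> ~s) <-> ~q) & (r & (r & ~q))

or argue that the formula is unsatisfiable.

q = False; e = True; r = True; s = False

  (~e -> ~s) <-> ~q = True
    ~e -> ~s = True
      ~e = False
      ~s = True
    ~q = True
  r & (r & ~q) = True
    r & ~q = True
      ~q = True
Both conjuncts True, so the formula holds.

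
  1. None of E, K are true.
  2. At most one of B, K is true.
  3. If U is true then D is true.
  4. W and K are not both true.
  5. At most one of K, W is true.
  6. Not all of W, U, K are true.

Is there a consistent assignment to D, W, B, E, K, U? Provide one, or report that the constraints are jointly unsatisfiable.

D=T, W=F, B=T, E=F, K=F, U=F

  (1) {E, K}: 0 true — none ✓
  (2) {B, K}: 1 true — at most one ✓
  (3) U=F ⇒ D: vacuous ✓
  (4) W=F, K=F — not both ✓
  (5) {K, W}: 0 true — at most one ✓
  (6) {W, U, K}: 0/3 true — not all ✓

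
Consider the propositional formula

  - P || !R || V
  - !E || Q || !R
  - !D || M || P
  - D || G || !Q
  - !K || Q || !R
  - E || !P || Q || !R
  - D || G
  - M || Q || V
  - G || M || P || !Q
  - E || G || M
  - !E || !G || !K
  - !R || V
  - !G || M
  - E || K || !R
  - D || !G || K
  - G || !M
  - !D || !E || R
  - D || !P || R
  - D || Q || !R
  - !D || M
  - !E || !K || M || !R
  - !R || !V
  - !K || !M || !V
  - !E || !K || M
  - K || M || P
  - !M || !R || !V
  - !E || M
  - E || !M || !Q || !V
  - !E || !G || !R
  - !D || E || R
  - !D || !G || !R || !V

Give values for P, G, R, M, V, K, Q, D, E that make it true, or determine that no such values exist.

P = False, G = True, R = False, M = True, V = False, K = True, Q = True, D = False, E = False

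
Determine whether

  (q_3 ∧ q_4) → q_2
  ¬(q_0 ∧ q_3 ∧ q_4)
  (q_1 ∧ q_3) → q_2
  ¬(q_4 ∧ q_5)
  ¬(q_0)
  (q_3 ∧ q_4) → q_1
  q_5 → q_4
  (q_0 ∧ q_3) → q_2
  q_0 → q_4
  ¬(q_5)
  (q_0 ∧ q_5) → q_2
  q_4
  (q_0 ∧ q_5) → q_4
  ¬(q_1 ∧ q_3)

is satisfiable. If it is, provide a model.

q_0 = False, q_1 = False, q_2 = False, q_3 = False, q_4 = True, q_5 = False

Unit clause (¬q_0) forces q_0 = False.
Unit clause (q_4) forces q_4 = True.
In (¬q_4 ∨ ¬q_5) only ¬q_5 is left, so q_5 = False.
Set q_1 = False.
  then (q_1 ∨ ¬q_3 ∨ ¬q_4) forces q_3 = False.
Set q_2 = False.
All clauses satisfied.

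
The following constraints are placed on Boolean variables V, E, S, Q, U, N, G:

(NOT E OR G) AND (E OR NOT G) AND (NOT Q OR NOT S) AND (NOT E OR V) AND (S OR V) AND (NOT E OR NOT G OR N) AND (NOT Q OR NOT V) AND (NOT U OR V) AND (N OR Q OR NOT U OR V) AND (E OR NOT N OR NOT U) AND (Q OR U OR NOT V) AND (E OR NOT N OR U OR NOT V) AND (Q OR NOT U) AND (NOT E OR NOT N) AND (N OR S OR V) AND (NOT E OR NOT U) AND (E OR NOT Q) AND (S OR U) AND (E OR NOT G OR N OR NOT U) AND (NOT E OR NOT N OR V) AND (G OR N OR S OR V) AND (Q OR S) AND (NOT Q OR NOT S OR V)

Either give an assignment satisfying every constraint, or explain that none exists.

V = False; E = False; S = True; Q = False; U = False; N = False; G = False

Try V = True:
  (NOT Q OR NOT V) forces Q = False.
  (Q OR U OR NOT V) forces U = True.
  clause (Q OR NOT U) is falsified — backtrack.
So V = False.
  then (NOT E OR V) forces E = False.
  then (S OR V) forces S = True.
  then (NOT U OR V) forces U = False.
  then (E OR NOT Q) forces Q = False.
  then (E OR NOT G) forces G = False.
Set N = False.
All clauses satisfied.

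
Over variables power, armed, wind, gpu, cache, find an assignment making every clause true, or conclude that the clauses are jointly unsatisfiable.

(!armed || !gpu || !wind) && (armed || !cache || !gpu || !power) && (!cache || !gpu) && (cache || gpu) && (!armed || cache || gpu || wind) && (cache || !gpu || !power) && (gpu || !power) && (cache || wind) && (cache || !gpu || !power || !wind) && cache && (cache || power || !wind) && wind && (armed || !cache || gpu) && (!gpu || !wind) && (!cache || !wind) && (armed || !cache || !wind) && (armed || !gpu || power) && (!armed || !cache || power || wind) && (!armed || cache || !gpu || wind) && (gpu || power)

Case wind = True:
  (cache) forces cache = True.
  Clause (!cache || !wind) is falsified — contradiction.
Case wind = False:
  Clause (wind) is falsified — contradiction.
Both cases fail, so the formula is unsatisfiable.

The formula is unsatisfiable.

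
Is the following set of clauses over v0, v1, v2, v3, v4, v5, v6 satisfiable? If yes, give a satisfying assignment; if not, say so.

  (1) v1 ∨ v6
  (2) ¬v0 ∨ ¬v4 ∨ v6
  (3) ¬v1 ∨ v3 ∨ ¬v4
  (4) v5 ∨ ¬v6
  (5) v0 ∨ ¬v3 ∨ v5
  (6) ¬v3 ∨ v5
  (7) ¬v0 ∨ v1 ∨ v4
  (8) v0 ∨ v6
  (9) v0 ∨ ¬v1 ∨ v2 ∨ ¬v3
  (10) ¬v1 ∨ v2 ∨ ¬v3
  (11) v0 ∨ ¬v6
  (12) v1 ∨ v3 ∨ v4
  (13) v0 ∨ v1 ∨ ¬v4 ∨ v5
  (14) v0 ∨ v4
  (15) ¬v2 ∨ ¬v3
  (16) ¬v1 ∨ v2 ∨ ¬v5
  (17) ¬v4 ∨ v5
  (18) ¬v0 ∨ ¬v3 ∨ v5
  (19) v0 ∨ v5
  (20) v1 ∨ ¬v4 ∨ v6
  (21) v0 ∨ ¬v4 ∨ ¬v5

Try v0 = False:
  (v0 ∨ v6) forces v6 = True.
  clause (v0 ∨ ¬v6) is falsified — backtrack.
So v0 = True.
Set v1 = True.
Set v2 = False.
  then (¬v1 ∨ v2 ∨ ¬v3) forces v3 = False.
  then (¬v1 ∨ v2 ∨ ¬v5) forces v5 = False.
  then (¬v4 ∨ v5) forces v4 = False.
  then (v5 ∨ ¬v6) forces v6 = False.
All clauses satisfied.

v0=T, v1=T, v2=F, v3=F, v4=F, v5=F, v6=F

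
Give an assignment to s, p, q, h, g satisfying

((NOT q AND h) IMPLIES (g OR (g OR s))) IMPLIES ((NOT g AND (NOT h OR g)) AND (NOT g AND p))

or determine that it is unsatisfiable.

s = False; p = True; q = False; h = True; g = False

  ((NOT q AND h) IMPLIES (g OR (g OR s))) IMPLIES ((NOT g AND (NOT h OR g)) AND (NOT g AND p)) = True
    (NOT q AND h) IMPLIES (g OR (g OR s)) = False
      NOT q AND h = True
        NOT q = True
      g OR (g OR s) = False
        g OR s = False
    (NOT g AND (NOT h OR g)) AND (NOT g AND p) = False
      NOT g AND (NOT h OR g) = False
        NOT g = True
        NOT h OR g = False
          NOT h = False
      NOT g AND p = True
        NOT g = True
The formula evaluates to True.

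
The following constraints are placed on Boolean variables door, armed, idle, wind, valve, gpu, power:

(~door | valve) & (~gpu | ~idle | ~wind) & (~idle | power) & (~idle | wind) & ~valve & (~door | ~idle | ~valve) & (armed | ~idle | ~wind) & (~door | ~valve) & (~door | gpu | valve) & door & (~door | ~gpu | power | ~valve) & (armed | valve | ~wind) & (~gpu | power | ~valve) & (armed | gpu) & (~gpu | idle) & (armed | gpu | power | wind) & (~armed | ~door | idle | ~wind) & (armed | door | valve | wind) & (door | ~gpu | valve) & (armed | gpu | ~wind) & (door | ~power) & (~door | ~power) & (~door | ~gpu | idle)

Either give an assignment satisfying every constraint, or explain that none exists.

No satisfying assignment exists.

Case door = True:
  (~door | valve) forces valve = True.
  Clause (~valve) is falsified — contradiction.
Case door = False:
  Clause (door) is falsified — contradiction.
Both cases fail, so the formula is unsatisfiable.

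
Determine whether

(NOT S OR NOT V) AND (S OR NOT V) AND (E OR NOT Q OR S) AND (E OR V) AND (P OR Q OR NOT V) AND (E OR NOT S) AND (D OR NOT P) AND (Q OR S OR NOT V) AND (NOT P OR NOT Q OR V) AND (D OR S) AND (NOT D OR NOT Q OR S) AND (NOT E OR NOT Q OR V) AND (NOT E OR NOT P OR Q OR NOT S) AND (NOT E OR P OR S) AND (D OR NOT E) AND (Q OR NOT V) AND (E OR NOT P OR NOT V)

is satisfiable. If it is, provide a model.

Try V = True:
  (NOT S OR NOT V) forces S = False.
  clause (S OR NOT V) is falsified — backtrack.
So V = False.
  then (E OR V) forces E = True.
  then (NOT E OR NOT Q OR V) forces Q = False.
  then (D OR NOT E) forces D = True.
Set P = False.
  then (NOT E OR P OR S) forces S = True.
All clauses satisfied.

V: False, P: False, D: True, E: True, Q: False, S: True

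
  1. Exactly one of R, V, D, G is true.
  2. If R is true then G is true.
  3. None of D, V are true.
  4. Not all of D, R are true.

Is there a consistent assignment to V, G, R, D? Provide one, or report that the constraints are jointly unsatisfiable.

V = False, G = True, R = False, D = False

  (1) {R, V, D, G}: 1 true — exactly one ✓
  (2) R=F ⇒ G: vacuous ✓
  (3) {D, V}: 0 true — none ✓
  (4) {D, R}: 0/2 true — not all ✓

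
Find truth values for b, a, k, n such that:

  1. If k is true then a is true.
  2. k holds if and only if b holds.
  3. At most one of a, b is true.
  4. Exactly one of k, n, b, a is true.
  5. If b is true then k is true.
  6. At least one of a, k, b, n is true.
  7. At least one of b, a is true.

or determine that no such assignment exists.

b=F, a=T, k=F, n=F

  (1) k=F ⇒ a: vacuous ✓
  (2) k=F, b=F — same ✓
  (3) {a, b}: 1 true — at most one ✓
  (4) {k, n, b, a}: 1 true — exactly one ✓
  (5) b=F ⇒ k: vacuous ✓
  (6) {a, k, b, n}: 1 true — at least one ✓
  (7) {b, a}: 1 true — at least one ✓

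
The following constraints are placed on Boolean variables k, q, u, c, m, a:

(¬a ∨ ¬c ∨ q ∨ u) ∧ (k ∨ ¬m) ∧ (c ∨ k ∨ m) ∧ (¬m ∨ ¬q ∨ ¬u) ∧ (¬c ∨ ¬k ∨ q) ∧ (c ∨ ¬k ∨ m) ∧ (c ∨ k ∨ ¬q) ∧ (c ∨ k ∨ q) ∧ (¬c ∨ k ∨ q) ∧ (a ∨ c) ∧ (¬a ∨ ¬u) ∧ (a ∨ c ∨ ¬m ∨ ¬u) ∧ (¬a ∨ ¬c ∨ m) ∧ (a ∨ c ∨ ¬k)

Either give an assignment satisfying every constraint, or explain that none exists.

k: False, q: True, u: True, c: True, m: False, a: False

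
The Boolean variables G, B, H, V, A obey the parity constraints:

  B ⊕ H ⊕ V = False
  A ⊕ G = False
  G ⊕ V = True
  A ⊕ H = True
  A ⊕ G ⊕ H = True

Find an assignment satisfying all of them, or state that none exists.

G=F; B=F; H=T; V=T; A=F

B ⊕ H ⊕ V = F ⊕ T ⊕ T = False ✓
A ⊕ G = F ⊕ F = False ✓
G ⊕ V = F ⊕ T = True ✓
A ⊕ H = F ⊕ T = True ✓
A ⊕ G ⊕ H = F ⊕ F ⊕ T = True ✓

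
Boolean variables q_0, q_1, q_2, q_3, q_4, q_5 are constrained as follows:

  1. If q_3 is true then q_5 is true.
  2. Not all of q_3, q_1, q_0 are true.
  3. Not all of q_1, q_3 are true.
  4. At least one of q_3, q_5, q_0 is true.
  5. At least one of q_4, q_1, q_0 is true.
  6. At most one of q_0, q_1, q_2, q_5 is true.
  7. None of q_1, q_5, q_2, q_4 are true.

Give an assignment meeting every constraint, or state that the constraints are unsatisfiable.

q_0 = True, q_1 = False, q_2 = False, q_3 = False, q_4 = False, q_5 = False

  (1) q_3=F ⇒ q_5: vacuous ✓
  (2) {q_3, q_1, q_0}: 1/3 true — not all ✓
  (3) {q_1, q_3}: 0/2 true — not all ✓
  (4) {q_3, q_5, q_0}: 1 true — at least one ✓
  (5) {q_4, q_1, q_0}: 1 true — at least one ✓
  (6) {q_0, q_1, q_2, q_5}: 1 true — at most one ✓
  (7) {q_1, q_5, q_2, q_4}: 0 true — none ✓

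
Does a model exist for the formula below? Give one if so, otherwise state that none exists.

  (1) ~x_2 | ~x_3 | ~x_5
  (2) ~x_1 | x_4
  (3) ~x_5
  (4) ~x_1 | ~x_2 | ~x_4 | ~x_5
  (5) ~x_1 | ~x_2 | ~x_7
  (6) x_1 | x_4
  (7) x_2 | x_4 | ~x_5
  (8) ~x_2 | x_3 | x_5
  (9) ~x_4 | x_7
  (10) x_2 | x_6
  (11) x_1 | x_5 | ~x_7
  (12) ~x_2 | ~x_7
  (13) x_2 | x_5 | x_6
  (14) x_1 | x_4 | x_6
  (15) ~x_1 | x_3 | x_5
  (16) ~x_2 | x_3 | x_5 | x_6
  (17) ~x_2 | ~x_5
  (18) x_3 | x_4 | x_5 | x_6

Unit clause (~x_5) forces x_5 = False.
Set x_1 = True.
  then (~x_1 | x_4) forces x_4 = True.
  then (~x_4 | x_7) forces x_7 = True.
  then (~x_2 | ~x_7) forces x_2 = False.
  then (x_2 | x_5 | x_6) forces x_6 = True.
  then (~x_1 | x_3 | x_5) forces x_3 = True.
All clauses satisfied.

x_1=T, x_2=F, x_3=T, x_4=T, x_5=F, x_6=T, x_7=T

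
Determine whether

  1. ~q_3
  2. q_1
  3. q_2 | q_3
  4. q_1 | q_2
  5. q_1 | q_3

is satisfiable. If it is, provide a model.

Unit clause (~q_3) forces q_3 = False.
Unit clause (q_1) forces q_1 = True.
In (q_2 | q_3) only q_2 is left, so q_2 = True.
Check each clause:
  (~q_3): ~q_3 holds.
  (q_1): q_1 holds.
  (q_2 | q_3): q_2 holds.
  (q_1 | q_2): q_1 holds.
  (q_1 | q_3): q_1 holds.
All clauses satisfied.

q_1=T; q_2=T; q_3=F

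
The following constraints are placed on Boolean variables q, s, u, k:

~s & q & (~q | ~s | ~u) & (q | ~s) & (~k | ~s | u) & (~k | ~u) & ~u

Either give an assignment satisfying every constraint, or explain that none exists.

Unit clause (~s) forces s = False.
Unit clause (q) forces q = True.
Unit clause (~u) forces u = False.
Set k = False.
Check each clause:
  (~s): ~s holds.
  (q): q holds.
  (~q | ~s | ~u): ~s holds.
  (q | ~s): q holds.
  (~k | ~s | u): ~k holds.
  (~k | ~u): ~k holds.
  (~u): ~u holds.
All clauses satisfied.

q=T; s=F; u=F; k=F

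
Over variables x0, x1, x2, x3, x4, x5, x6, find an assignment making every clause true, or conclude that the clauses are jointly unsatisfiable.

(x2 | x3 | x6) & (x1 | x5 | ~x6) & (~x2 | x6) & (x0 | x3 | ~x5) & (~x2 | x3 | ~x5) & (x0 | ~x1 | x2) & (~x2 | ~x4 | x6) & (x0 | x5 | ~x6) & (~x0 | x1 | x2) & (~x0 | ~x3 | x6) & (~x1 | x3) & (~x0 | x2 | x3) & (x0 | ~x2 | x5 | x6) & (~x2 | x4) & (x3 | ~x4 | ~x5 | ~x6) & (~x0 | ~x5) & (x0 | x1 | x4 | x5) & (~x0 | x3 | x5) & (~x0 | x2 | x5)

x0: False, x1: False, x2: False, x3: True, x4: True, x5: True, x6: False

Set x0 = False.
Set x1 = False.
Set x2 = False.
Set x3 = True.
Set x4 = True.
Set x5 = True.
Set x6 = False.
All clauses satisfied.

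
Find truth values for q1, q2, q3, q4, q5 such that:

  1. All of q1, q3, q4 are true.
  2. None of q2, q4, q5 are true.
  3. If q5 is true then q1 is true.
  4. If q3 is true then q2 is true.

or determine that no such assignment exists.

UNSATISFIABLE

Case q4 = True:
  Constraint (2) is violated (q4=T) — contradiction.
Case q4 = False:
  Constraint (1) is violated (q4=F) — contradiction.
Both cases fail — unsatisfiable.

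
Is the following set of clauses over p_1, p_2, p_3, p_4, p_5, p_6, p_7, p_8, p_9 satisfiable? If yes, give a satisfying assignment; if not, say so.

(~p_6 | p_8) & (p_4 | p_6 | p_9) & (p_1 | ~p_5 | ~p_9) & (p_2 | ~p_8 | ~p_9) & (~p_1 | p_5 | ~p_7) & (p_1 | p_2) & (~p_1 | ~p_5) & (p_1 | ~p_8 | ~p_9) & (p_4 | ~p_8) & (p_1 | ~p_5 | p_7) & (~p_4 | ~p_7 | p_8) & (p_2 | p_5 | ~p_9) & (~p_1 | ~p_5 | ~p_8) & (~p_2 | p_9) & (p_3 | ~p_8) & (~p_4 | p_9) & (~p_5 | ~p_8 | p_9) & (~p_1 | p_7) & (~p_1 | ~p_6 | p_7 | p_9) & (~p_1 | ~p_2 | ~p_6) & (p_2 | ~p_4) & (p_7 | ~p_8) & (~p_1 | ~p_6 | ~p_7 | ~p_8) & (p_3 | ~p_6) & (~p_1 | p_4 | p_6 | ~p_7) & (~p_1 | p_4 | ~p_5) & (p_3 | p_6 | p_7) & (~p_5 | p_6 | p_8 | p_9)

p_1: False, p_2: True, p_3: False, p_4: False, p_5: False, p_6: False, p_7: True, p_8: False, p_9: True

Set p_1 = False.
  then (p_1 | p_2) forces p_2 = True.
  then (~p_2 | p_9) forces p_9 = True.
  then (p_1 | ~p_5 | ~p_9) forces p_5 = False.
  then (p_1 | ~p_8 | ~p_9) forces p_8 = False.
  then (~p_6 | p_8) forces p_6 = False.
Set p_3 = False.
  then (p_3 | p_6 | p_7) forces p_7 = True.
  then (~p_4 | ~p_7 | p_8) forces p_4 = False.
All clauses satisfied.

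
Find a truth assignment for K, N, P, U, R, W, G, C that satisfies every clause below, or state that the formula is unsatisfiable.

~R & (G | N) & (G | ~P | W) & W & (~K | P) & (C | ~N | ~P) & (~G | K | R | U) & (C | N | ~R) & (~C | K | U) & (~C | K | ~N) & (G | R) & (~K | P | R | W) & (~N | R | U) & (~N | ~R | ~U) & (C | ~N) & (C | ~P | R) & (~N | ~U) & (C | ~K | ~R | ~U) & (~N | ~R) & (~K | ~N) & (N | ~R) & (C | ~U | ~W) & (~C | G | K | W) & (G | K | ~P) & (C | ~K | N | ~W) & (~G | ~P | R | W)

K=F, N=F, P=T, U=T, R=F, W=T, G=T, C=T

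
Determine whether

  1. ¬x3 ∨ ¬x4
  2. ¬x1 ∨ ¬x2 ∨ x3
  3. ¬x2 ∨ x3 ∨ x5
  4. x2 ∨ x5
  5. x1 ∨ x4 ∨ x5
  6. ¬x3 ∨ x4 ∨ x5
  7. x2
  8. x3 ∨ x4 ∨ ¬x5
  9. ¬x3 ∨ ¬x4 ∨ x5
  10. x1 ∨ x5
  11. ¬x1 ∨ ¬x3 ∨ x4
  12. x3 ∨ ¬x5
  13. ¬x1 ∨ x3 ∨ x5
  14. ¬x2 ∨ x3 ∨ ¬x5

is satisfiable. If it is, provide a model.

x1 = False; x2 = True; x3 = True; x4 = False; x5 = True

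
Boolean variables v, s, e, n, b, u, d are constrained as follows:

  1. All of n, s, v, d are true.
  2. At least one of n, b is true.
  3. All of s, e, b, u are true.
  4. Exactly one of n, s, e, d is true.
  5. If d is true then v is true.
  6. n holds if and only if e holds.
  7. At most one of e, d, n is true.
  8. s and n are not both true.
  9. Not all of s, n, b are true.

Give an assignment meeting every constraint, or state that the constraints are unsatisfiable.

Case s = True:
  (1) forces n = True.
  Constraint (4) is violated (n=T, s=T) — contradiction.
Case s = False:
  Constraint (1) is violated (s=F) — contradiction.
Both cases fail — unsatisfiable.

UNSATISFIABLE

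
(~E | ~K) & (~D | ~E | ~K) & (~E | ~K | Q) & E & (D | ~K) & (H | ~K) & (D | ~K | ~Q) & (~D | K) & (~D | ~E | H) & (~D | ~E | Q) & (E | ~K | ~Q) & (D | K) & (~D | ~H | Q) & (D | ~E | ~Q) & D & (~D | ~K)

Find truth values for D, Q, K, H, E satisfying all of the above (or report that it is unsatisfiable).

Case D = True:
  (E) forces E = True.
  (~E | ~K) forces K = False.
  Clause (~D | K) is falsified — contradiction.
Case D = False:
  Clause (D) is falsified — contradiction.
Both cases fail, so the formula is unsatisfiable.

UNSATISFIABLE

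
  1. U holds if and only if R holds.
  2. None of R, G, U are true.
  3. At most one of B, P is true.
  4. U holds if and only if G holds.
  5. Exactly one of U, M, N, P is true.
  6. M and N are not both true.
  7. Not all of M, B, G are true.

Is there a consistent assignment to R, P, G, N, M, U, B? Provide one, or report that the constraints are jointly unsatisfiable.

R=F, P=F, G=F, N=T, M=F, U=F, B=T

  (1) U=F, R=F — same ✓
  (2) {R, G, U}: 0 true — none ✓
  (3) {B, P}: 1 true — at most one ✓
  (4) U=F, G=F — same ✓
  (5) {U, M, N, P}: 1 true — exactly one ✓
  (6) M=F, N=T — not both ✓
  (7) {M, B, G}: 1/3 true — not all ✓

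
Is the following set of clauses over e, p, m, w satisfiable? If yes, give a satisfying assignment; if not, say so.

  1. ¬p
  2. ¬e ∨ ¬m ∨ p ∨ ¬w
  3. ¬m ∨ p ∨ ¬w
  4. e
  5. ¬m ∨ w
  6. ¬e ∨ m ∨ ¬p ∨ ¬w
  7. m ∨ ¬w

e = True, p = False, m = False, w = False

Unit clause (¬p) forces p = False.
Unit clause (e) forces e = True.
Try m = True:
  (¬e ∨ ¬m ∨ p ∨ ¬w) forces w = False.
  clause (¬m ∨ w) is falsified — backtrack.
So m = False.
  then (m ∨ ¬w) forces w = False.
All clauses satisfied.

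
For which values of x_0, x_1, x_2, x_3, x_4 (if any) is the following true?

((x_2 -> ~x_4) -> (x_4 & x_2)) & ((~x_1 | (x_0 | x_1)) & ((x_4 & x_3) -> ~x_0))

x_0=F; x_1=T; x_2=T; x_3=T; x_4=T

  (x_2 -> ~x_4) -> (x_4 & x_2) = True
    x_2 -> ~x_4 = False
      ~x_4 = False
    x_4 & x_2 = True
  (~x_1 | (x_0 | x_1)) & ((x_4 & x_3) -> ~x_0) = True
    ~x_1 | (x_0 | x_1) = True
      ~x_1 = False
      x_0 | x_1 = True
    (x_4 & x_3) -> ~x_0 = True
      x_4 & x_3 = True
      ~x_0 = True
Both conjuncts True, so the formula holds.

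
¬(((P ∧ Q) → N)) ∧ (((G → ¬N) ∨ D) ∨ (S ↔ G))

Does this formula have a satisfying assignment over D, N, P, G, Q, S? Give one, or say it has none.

D: False; N: False; P: True; G: False; Q: True; S: True

  ¬(((P ∧ Q) → N)) = True
    (P ∧ Q) → N = False
      P ∧ Q = True
  ((G → ¬N) ∨ D) ∨ (S ↔ G) = True
    (G → ¬N) ∨ D = True
      G → ¬N = True
        ¬N = True
    S ↔ G = False
Both conjuncts True, so the formula holds.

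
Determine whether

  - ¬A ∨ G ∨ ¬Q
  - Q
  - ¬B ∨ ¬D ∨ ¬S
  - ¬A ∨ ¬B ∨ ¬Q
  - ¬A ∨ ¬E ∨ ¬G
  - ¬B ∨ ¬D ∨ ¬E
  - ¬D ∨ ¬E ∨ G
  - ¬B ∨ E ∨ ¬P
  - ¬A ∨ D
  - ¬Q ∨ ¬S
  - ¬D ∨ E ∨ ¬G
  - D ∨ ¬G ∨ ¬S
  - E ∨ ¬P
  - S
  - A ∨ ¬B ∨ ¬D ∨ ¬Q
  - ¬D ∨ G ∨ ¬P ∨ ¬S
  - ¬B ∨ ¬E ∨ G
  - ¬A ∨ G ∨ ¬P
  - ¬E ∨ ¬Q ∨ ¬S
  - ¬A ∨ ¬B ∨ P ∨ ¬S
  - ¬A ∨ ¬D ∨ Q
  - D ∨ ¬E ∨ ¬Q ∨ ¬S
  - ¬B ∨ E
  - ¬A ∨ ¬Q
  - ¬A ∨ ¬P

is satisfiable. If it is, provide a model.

Unsatisfiable — no assignment works.

Case S = True:
  (Q) forces Q = True.
  Clause (¬Q ∨ ¬S) is falsified — contradiction.
Case S = False:
  Clause (S) is falsified — contradiction.
Both cases fail, so the formula is unsatisfiable.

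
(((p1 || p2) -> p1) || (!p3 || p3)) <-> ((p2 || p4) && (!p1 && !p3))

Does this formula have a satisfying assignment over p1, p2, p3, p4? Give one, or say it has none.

p1: False, p2: True, p3: False, p4: True

  (((p1 || p2) -> p1) || (!p3 || p3)) <-> ((p2 || p4) && (!p1 && !p3)) = True
    ((p1 || p2) -> p1) || (!p3 || p3) = True
      (p1 || p2) -> p1 = False
        p1 || p2 = True
      !p3 || p3 = True
        !p3 = True
    (p2 || p4) && (!p1 && !p3) = True
      p2 || p4 = True
      !p1 && !p3 = True
        !p1 = True
        !p3 = True
The formula evaluates to True.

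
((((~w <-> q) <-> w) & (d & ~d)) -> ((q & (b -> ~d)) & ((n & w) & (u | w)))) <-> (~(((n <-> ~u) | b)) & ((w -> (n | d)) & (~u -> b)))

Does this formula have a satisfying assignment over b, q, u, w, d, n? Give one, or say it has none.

b=F; q=F; u=T; w=T; d=T; n=T

  ((((~w <-> q) <-> w) & (d & ~d)) -> ((q & (b -> ~d)) & ((n & w) & (u | w)))) <-> (~(((n <-> ~u) | b)) & ((w -> (n | d)) & (~u -> b))) = True
    (((~w <-> q) <-> w) & (d & ~d)) -> ((q & (b -> ~d)) & ((n & w) & (u | w))) = True
      ((~w <-> q) <-> w) & (d & ~d) = False
        (~w <-> q) <-> w = True
          ~w <-> q = True
            ~w = False
        d & ~d = False
          ~d = False
      (q & (b -> ~d)) & ((n & w) & (u | w)) = False
        q & (b -> ~d) = False
          b -> ~d = True
            ~d = False
        (n & w) & (u | w) = True
          n & w = True
          u | w = True
    ~(((n <-> ~u) | b)) & ((w -> (n | d)) & (~u -> b)) = True
      ~(((n <-> ~u) | b)) = True
        (n <-> ~u) | b = False
          n <-> ~u = False
            ~u = False
      (w -> (n | d)) & (~u -> b) = True
        w -> (n | d) = True
          n | d = True
        ~u -> b = True
          ~u = False
The formula evaluates to True.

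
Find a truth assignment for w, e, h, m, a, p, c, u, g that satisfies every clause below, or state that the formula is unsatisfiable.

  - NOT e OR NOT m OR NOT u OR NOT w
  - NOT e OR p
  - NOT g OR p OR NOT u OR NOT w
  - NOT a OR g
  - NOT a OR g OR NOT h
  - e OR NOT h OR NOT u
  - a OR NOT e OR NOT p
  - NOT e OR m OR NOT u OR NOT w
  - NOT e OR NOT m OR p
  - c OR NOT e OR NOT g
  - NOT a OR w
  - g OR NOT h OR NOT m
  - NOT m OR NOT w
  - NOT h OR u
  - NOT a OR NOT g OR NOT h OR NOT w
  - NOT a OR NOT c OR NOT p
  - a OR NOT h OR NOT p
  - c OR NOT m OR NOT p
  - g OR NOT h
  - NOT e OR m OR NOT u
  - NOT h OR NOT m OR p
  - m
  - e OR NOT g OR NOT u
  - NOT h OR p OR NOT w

Unit clause (m) forces m = True.
In (NOT m OR NOT w) only NOT w is left, so w = False.
In (NOT a OR w) only NOT a is left, so a = False.
Set e = False.
Try h = True:
  (e OR NOT h OR NOT u) forces u = False.
  clause (NOT h OR u) is falsified — backtrack.
So h = False.
Set p = False.
Set c = True.
Set u = False.
Set g = False.
All clauses satisfied.

w: False; e: False; h: False; m: True; a: False; p: False; c: True; u: False; g: False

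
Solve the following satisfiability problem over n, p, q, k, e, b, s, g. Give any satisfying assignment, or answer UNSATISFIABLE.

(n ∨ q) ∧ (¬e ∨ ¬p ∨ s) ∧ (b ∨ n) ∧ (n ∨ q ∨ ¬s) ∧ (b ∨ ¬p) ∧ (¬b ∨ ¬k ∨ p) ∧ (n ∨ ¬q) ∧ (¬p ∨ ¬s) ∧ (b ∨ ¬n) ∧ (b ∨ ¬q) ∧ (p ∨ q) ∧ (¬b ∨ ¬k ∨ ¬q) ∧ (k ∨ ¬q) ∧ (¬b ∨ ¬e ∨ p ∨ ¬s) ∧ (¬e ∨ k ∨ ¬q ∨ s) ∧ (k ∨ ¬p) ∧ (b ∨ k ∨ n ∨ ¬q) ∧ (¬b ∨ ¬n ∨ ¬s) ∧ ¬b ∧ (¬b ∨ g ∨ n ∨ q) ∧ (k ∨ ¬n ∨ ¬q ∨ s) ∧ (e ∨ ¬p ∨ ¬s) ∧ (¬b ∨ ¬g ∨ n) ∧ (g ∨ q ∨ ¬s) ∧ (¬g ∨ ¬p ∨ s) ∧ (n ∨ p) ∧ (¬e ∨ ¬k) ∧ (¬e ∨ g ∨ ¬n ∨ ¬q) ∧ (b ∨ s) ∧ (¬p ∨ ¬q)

Unsatisfiable — no assignment works.

Case b = True:
  Clause (¬b) is falsified — contradiction.
Case b = False:
  (b ∨ n) forces n = True.
  Clause (b ∨ ¬n) is falsified — contradiction.
Both cases fail, so the formula is unsatisfiable.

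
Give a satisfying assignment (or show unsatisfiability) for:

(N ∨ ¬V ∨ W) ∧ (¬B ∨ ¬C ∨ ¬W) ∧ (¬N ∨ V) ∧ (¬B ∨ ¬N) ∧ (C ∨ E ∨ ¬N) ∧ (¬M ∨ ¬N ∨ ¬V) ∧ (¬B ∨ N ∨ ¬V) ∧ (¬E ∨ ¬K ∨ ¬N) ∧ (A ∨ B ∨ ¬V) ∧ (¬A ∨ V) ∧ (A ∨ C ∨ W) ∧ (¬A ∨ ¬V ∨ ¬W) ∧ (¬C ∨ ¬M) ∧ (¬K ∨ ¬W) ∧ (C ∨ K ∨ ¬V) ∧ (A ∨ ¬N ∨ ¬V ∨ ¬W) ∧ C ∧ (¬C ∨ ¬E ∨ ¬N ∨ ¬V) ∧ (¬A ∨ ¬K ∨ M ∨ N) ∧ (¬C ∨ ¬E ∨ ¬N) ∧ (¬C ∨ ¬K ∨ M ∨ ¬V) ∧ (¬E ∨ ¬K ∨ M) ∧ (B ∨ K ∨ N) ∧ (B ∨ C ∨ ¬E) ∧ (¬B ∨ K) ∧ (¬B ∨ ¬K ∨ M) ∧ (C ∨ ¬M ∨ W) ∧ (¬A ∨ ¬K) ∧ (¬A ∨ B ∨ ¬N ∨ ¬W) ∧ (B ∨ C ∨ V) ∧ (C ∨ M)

Unit clause (C) forces C = True.
In (¬C ∨ ¬M) only ¬M is left, so M = False.
Set V = False.
  then (¬N ∨ V) forces N = False.
  then (¬A ∨ V) forces A = False.
Try W = True:
  (¬B ∨ ¬C ∨ ¬W) forces B = False.
  (¬K ∨ ¬W) forces K = False.
  clause (B ∨ K ∨ N) is falsified — backtrack.
So W = False.
Try E = True:
  (¬E ∨ ¬K ∨ M) forces K = False.
  (B ∨ K ∨ N) forces B = True.
  clause (¬B ∨ K) is falsified — backtrack.
So E = False.
Set K = True.
  then (¬B ∨ ¬K ∨ M) forces B = False.
All clauses satisfied.

V = False, N = False, C = True, A = False, W = False, E = False, K = True, B = False, M = False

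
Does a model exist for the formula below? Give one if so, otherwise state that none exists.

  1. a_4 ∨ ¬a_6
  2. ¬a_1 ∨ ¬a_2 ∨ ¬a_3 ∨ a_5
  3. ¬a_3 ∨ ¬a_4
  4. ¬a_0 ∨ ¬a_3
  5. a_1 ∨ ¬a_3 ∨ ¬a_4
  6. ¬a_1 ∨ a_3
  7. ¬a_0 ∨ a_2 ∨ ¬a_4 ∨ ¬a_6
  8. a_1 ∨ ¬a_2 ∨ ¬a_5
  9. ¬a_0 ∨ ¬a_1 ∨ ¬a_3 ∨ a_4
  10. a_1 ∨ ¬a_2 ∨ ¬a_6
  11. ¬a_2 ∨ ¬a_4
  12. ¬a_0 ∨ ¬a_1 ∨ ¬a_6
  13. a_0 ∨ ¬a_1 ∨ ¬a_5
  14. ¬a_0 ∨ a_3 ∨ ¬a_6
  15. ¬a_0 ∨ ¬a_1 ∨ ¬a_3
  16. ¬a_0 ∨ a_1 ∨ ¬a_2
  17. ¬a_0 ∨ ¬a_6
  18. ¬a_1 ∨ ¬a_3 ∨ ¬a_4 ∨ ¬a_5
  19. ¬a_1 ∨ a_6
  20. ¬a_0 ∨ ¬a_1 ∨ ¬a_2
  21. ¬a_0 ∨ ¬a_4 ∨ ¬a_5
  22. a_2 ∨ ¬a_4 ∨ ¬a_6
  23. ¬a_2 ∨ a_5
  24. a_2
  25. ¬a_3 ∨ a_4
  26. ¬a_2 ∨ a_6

Case a_2 = True:
  (¬a_2 ∨ ¬a_4) forces a_4 = False.
  (a_4 ∨ ¬a_6) forces a_6 = False.
  Clause (¬a_2 ∨ a_6) is falsified — contradiction.
Case a_2 = False:
  Clause (a_2) is falsified — contradiction.
Both cases fail, so the formula is unsatisfiable.

Unsatisfiable — no assignment works.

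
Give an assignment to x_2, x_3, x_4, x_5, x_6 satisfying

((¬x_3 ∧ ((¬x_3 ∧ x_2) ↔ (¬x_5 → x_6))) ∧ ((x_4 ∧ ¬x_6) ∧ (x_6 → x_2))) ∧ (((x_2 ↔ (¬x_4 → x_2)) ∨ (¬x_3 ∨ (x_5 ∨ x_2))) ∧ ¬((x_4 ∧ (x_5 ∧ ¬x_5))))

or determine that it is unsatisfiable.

x_2=F; x_3=F; x_4=T; x_5=F; x_6=F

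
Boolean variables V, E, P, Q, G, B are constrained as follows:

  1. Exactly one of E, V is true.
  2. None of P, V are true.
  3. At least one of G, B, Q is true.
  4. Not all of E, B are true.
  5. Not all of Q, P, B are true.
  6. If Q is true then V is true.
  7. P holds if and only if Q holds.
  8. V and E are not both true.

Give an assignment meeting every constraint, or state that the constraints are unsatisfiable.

V: False, E: True, P: False, Q: False, G: True, B: False

  (1) {E, V}: 1 true — exactly one ✓
  (2) {P, V}: 0 true — none ✓
  (3) {G, B, Q}: 1 true — at least one ✓
  (4) {E, B}: 1/2 true — not all ✓
  (5) {Q, P, B}: 0/3 true — not all ✓
  (6) Q=F ⇒ V: vacuous ✓
  (7) P=F, Q=F — same ✓
  (8) V=F, E=T — not both ✓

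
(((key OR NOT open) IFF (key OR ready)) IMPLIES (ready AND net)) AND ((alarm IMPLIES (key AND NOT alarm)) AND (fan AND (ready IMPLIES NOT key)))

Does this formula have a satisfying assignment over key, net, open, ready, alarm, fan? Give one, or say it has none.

key = False; net = False; open = False; ready = False; alarm = False; fan = True

  ((key OR NOT open) IFF (key OR ready)) IMPLIES (ready AND net) = True
    (key OR NOT open) IFF (key OR ready) = False
      key OR NOT open = True
        NOT open = True
      key OR ready = False
    ready AND net = False
  (alarm IMPLIES (key AND NOT alarm)) AND (fan AND (ready IMPLIES NOT key)) = True
    alarm IMPLIES (key AND NOT alarm) = True
      key AND NOT alarm = False
        NOT alarm = True
    fan AND (ready IMPLIES NOT key) = True
      ready IMPLIES NOT key = True
        NOT key = True
Both conjuncts True, so the formula holds.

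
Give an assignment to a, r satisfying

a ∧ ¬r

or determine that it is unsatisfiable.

a=T; r=F

  ¬r = True
Both conjuncts True, so the formula holds.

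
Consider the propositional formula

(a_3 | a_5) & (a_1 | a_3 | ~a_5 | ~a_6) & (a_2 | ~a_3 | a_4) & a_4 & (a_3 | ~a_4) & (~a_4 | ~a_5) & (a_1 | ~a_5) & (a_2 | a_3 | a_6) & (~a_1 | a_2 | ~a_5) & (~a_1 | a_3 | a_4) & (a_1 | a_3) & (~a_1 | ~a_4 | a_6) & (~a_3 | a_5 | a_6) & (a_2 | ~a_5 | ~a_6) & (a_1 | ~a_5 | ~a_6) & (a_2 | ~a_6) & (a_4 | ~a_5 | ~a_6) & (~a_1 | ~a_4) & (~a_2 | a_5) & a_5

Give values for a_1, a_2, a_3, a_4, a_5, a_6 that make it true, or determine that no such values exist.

UNSATISFIABLE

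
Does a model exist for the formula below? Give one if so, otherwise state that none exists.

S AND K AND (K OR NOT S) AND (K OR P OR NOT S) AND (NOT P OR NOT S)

Unit clause (S) forces S = True.
Unit clause (K) forces K = True.
In (NOT P OR NOT S) only NOT P is left, so P = False.
Check each clause:
  (S): S holds.
  (K): K holds.
  (K OR NOT S): K holds.
  (K OR P OR NOT S): K holds.
  (NOT P OR NOT S): NOT P holds.
All clauses satisfied.

S = True, P = False, K = True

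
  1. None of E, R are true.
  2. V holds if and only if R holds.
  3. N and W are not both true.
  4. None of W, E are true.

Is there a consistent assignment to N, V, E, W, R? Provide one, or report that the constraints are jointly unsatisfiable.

N=T; V=F; E=F; W=F; R=F

  (1) {E, R}: 0 true — none ✓
  (2) V=F, R=F — same ✓
  (3) N=T, W=F — not both ✓
  (4) {W, E}: 0 true — none ✓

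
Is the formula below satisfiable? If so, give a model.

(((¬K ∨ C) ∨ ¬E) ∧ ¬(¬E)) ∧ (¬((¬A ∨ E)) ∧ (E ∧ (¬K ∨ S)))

No satisfying assignment exists.

Case E = True: the conjunct ¬((¬A ∨ E)) becomes ¬((¬A ∨ True)) = False.
Case E = False: the conjunct ¬(¬E) becomes ¬(¬False) = False.
Both cases fail — unsatisfiable.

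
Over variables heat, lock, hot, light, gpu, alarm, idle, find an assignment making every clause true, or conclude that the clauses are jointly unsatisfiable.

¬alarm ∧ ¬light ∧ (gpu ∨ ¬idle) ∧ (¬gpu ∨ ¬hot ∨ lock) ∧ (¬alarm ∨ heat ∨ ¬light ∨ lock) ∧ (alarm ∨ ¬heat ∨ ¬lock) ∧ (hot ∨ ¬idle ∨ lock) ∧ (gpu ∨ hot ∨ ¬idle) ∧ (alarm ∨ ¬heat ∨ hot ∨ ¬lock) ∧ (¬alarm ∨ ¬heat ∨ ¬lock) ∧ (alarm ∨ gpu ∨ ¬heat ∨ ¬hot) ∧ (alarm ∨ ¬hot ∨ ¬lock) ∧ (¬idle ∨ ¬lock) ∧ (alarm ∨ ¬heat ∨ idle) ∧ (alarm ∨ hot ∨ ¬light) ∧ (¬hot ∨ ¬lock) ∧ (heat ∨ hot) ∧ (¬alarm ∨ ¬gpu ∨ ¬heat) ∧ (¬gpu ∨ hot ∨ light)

Unit clause (¬alarm) forces alarm = False.
Unit clause (¬light) forces light = False.
Try heat = True:
  (alarm ∨ ¬heat ∨ ¬lock) forces lock = False.
  (alarm ∨ ¬heat ∨ idle) forces idle = True.
  (gpu ∨ ¬idle) forces gpu = True.
  (¬gpu ∨ ¬hot ∨ lock) forces hot = False.
  clause (hot ∨ ¬idle ∨ lock) is falsified — backtrack.
So heat = False.
  then (heat ∨ hot) forces hot = True.
  then (alarm ∨ ¬hot ∨ ¬lock) forces lock = False.
  then (¬gpu ∨ ¬hot ∨ lock) forces gpu = False.
  then (gpu ∨ ¬idle) forces idle = False.
All clauses satisfied.

heat = False, lock = False, hot = True, light = False, gpu = False, alarm = False, idle = False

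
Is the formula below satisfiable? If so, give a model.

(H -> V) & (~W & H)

V = True; W = False; H = True

  H -> V = True
  ~W & H = True
    ~W = True
Both conjuncts True, so the formula holds.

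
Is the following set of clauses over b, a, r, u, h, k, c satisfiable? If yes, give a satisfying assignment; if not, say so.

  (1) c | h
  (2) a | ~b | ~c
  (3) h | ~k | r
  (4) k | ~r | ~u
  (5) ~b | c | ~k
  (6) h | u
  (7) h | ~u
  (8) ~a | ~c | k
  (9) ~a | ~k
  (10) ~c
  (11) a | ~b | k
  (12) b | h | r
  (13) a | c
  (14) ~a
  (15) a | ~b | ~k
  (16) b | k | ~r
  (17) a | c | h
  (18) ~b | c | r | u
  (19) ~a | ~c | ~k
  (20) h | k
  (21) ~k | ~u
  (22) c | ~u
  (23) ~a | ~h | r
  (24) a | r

UNSATISFIABLE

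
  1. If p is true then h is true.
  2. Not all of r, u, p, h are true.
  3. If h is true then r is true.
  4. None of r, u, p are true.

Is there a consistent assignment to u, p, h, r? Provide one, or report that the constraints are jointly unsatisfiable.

u = False; p = False; h = False; r = False

  (1) p=F ⇒ h: vacuous ✓
  (2) {r, u, p, h}: 0/4 true — not all ✓
  (3) h=F ⇒ r: vacuous ✓
  (4) {r, u, p}: 0 true — none ✓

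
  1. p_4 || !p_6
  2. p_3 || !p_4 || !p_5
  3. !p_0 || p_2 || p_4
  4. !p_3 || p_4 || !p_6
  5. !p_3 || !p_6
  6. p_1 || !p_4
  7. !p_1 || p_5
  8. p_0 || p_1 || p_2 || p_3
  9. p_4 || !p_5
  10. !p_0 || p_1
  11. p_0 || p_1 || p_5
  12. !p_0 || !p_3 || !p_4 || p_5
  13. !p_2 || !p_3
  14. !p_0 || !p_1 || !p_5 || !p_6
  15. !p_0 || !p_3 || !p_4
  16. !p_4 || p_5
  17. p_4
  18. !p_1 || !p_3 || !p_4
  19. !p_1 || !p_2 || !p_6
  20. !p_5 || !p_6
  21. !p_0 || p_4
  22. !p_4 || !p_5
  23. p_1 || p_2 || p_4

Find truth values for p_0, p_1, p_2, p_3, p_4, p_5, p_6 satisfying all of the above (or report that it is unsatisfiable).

Case p_4 = True:
  (p_1 || !p_4) forces p_1 = True.
  (!p_1 || p_5) forces p_5 = True.
  Clause (!p_4 || !p_5) is falsified — contradiction.
Case p_4 = False:
  Clause (p_4) is falsified — contradiction.
Both cases fail, so the formula is unsatisfiable.

UNSATISFIABLE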